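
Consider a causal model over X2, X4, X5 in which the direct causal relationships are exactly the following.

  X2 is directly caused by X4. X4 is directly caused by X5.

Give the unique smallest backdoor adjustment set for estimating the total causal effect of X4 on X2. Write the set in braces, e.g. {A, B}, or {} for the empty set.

Variables eligible for adjustment (non-descendants of X4, excluding X4 and X2): {X5}.
Backdoor paths from X4 to X2:
  (none)
With no backdoor paths the empty set already satisfies the criterion, and it is trivially minimal.

{}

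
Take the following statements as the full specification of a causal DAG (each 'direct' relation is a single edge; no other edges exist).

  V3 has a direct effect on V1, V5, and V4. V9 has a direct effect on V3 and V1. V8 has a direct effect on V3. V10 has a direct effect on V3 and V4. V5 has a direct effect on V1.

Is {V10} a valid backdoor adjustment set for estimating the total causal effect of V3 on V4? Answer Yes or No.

Yes

Backdoor paths from V3 to V4 (paths whose first edge points into V3):
  P1: V3 <- V10 -> V4
Condition 1 (no descendant of V3 in the set): holds — descendants of V3 are {V1, V4, V5}; none are in {V10}.
Condition 2 (every backdoor path blocked by {V10}):
  P1: blocked at fork node V10 ∈ conditioning set.
{V10} satisfies the backdoor criterion.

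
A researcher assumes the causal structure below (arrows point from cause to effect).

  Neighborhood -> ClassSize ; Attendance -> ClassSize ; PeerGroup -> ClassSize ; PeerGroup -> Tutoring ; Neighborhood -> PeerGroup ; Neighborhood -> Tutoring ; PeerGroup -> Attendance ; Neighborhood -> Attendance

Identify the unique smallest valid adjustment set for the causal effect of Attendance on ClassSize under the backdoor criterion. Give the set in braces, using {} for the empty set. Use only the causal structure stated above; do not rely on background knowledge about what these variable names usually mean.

Variables eligible for adjustment (non-descendants of Attendance, excluding Attendance and ClassSize): {Neighborhood, PeerGroup, Tutoring}.
Backdoor paths from Attendance to ClassSize:
  P1: Attendance <- Neighborhood -> PeerGroup -> ClassSize
  P2: Attendance <- Neighborhood -> Tutoring <- PeerGroup -> ClassSize
  P3: Attendance <- Neighborhood -> ClassSize
  P4: Attendance <- PeerGroup <- Neighborhood -> ClassSize
  P5: Attendance <- PeerGroup -> Tutoring <- Neighborhood -> ClassSize
  P6: Attendance <- PeerGroup -> ClassSize
The empty set is not sufficient: P1 (Attendance <- Neighborhood -> PeerGroup -> ClassSize) has no collider blocking it and no conditioned non-collider, so it is open.
Try {Neighborhood, PeerGroup}:
  P1: blocked at fork node Neighborhood ∈ conditioning set.
  P2: blocked at fork node Neighborhood ∈ conditioning set.
  P3: blocked at fork node Neighborhood ∈ conditioning set.
  P4: blocked at chain node PeerGroup ∈ conditioning set.
  P5: blocked at fork node PeerGroup ∈ conditioning set.
  P6: blocked at fork node PeerGroup ∈ conditioning set.
{Neighborhood, PeerGroup} contains no descendant of Attendance and blocks every backdoor path.
Every element of {Neighborhood, PeerGroup} is needed (dropping Neighborhood leaves P3 open; dropping PeerGroup leaves P6 open), so no proper subset is valid.
Among all size-2 subsets of the eligible variables, only {Neighborhood, PeerGroup} blocks every backdoor path, so it is the unique smallest valid adjustment set.

{Neighborhood, PeerGroup}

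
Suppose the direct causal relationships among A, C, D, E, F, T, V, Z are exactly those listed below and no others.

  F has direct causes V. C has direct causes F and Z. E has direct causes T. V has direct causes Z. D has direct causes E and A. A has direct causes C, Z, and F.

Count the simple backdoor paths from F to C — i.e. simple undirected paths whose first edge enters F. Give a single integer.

2

A backdoor path from F to C is any simple undirected path whose first edge points into F (i.e. leaves F via a parent).
Parents of F: {V}.
Enumerating:
  P1: F <- V <- Z -> C
  P2: F <- V <- Z -> A <- C
That exhausts the simple backdoor paths. Count: 2.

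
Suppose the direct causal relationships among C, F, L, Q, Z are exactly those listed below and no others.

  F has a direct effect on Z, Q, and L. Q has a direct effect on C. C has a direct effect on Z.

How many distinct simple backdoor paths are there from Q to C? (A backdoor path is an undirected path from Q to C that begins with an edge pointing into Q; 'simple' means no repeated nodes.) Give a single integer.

A backdoor path from Q to C is any simple undirected path whose first edge points into Q (i.e. leaves Q via a parent).
Parents of Q: {F}.
Enumerating:
  P1: Q <- F -> Z <- C
That exhausts the simple backdoor paths. Count: 1.

1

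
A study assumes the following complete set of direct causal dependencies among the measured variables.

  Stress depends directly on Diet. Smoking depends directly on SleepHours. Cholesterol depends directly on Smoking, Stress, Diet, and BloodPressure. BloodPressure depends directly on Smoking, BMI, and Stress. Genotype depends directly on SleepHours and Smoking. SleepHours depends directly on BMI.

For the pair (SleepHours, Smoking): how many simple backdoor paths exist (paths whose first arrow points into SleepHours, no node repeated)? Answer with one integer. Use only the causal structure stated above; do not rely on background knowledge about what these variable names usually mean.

A backdoor path from SleepHours to Smoking is any simple undirected path whose first edge points into SleepHours (i.e. leaves SleepHours via a parent).
Parents of SleepHours: {BMI}.
Enumerating:
  P1: SleepHours <- BMI -> BloodPressure <- Smoking
  P2: SleepHours <- BMI -> BloodPressure <- Stress <- Diet -> Cholesterol <- Smoking
  P3: SleepHours <- BMI -> BloodPressure <- Stress -> Cholesterol <- Smoking
  P4: SleepHours <- BMI -> BloodPressure -> Cholesterol <- Smoking
That exhausts the simple backdoor paths. Count: 4.

4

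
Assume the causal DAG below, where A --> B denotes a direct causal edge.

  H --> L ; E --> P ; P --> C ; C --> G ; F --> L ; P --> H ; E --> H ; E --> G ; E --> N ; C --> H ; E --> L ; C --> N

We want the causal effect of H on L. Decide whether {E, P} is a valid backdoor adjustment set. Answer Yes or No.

Yes

Backdoor paths from H to L (paths whose first edge points into H):
  P1: H <- E -> L
  P2: H <- P <- E -> L
  P3: H <- P -> C -> N <- E -> L
  P4: H <- P -> C -> G <- E -> L
  P5: H <- C <- P <- E -> L
  P6: H <- C -> N <- E -> L
  P7: H <- C -> G <- E -> L
Condition 1 (no descendant of H in the set): holds — descendants of H are {L}; none are in {E, P}.
Condition 2 (every backdoor path blocked by {E, P}):
  P1: blocked at fork node E ∈ conditioning set.
  P2: blocked at chain node P ∈ conditioning set.
  P3: blocked at fork node P ∈ conditioning set.
  P4: blocked at fork node P ∈ conditioning set.
  P5: blocked at chain node P ∈ conditioning set.
  P6: blocked at collider N (neither it nor any descendant is in the conditioning set).
  P7: blocked at collider G (neither it nor any descendant is in the conditioning set).
{E, P} satisfies the backdoor criterion.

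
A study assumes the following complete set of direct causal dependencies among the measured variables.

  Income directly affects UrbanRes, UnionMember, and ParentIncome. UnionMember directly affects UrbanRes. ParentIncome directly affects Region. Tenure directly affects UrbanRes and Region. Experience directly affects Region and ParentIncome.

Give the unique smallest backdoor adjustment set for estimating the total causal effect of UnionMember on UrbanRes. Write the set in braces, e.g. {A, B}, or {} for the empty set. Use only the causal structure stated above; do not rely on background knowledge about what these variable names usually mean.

Variables eligible for adjustment (non-descendants of UnionMember, excluding UnionMember and UrbanRes): {Experience, Income, ParentIncome, Region, Tenure}.
Backdoor paths from UnionMember to UrbanRes:
  P1: UnionMember <- Income -> ParentIncome <- Experience -> Region <- Tenure -> UrbanRes
  P2: UnionMember <- Income -> ParentIncome -> Region <- Tenure -> UrbanRes
  P3: UnionMember <- Income -> UrbanRes
The empty set is not sufficient: P3 (UnionMember <- Income -> UrbanRes) has no collider blocking it and no conditioned non-collider, so it is open.
Try {Income}:
  P1: blocked at fork node Income ∈ conditioning set.
  P2: blocked at fork node Income ∈ conditioning set.
  P3: blocked at fork node Income ∈ conditioning set.
{Income} contains no descendant of UnionMember and blocks every backdoor path.
No other singleton works — e.g. {Tenure} leaves P3 open — so {Income} is the unique smallest valid adjustment set.

{Income}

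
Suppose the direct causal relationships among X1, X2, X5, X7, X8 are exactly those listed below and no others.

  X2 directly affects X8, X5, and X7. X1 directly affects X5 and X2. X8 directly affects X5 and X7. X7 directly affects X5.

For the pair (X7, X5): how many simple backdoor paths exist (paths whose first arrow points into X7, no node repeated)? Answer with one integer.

6

A backdoor path from X7 to X5 is any simple undirected path whose first edge points into X7 (i.e. leaves X7 via a parent).
Parents of X7: {X2, X8}.
Enumerating:
  P1: X7 <- X2 <- X1 -> X5
  P2: X7 <- X2 -> X8 -> X5
  P3: X7 <- X2 -> X5
  P4: X7 <- X8 <- X2 <- X1 -> X5
  P5: X7 <- X8 <- X2 -> X5
  P6: X7 <- X8 -> X5
That exhausts the simple backdoor paths. Count: 6.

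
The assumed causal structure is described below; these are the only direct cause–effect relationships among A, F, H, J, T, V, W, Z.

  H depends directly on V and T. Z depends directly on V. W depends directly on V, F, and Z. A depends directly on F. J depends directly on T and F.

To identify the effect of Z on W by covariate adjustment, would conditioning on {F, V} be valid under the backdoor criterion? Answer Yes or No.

Yes

Backdoor paths from Z to W (paths whose first edge points into Z):
  P1: Z <- V -> H <- T -> J <- F -> W
  P2: Z <- V -> W
Condition 1 (no descendant of Z in the set): holds — descendants of Z are {W}; none are in {F, V}.
Condition 2 (every backdoor path blocked by {F, V}):
  P1: blocked at fork node V ∈ conditioning set.
  P2: blocked at fork node V ∈ conditioning set.
{F, V} satisfies the backdoor criterion.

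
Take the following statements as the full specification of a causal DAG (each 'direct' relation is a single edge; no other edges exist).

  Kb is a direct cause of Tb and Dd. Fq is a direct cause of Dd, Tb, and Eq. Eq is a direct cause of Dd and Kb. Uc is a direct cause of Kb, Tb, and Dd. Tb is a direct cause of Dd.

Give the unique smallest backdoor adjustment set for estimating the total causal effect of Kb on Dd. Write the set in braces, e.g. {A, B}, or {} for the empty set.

{Eq, Uc}

Variables eligible for adjustment (non-descendants of Kb, excluding Kb and Dd): {Eq, Fq, Uc}.
Backdoor paths from Kb to Dd:
  P1: Kb <- Uc -> Tb <- Fq -> Eq -> Dd
  P2: Kb <- Uc -> Tb <- Fq -> Dd
  P3: Kb <- Uc -> Tb -> Dd
  P4: Kb <- Uc -> Dd
  P5: Kb <- Eq <- Fq -> Tb <- Uc -> Dd
  P6: Kb <- Eq <- Fq -> Tb -> Dd
  P7: Kb <- Eq <- Fq -> Dd
  P8: Kb <- Eq -> Dd
The empty set is not sufficient: P3 (Kb <- Uc -> Tb -> Dd) has no collider blocking it and no conditioned non-collider, so it is open.
Try {Eq, Uc}:
  P1: blocked at fork node Uc ∈ conditioning set.
  P2: blocked at fork node Uc ∈ conditioning set.
  P3: blocked at fork node Uc ∈ conditioning set.
  P4: blocked at fork node Uc ∈ conditioning set.
  P5: blocked at chain node Eq ∈ conditioning set.
  P6: blocked at chain node Eq ∈ conditioning set.
  P7: blocked at chain node Eq ∈ conditioning set.
  P8: blocked at fork node Eq ∈ conditioning set.
{Eq, Uc} contains no descendant of Kb and blocks every backdoor path.
Every element of {Eq, Uc} is needed (dropping Eq leaves P6 open; dropping Uc leaves P3 open), so no proper subset is valid.
Among all size-2 subsets of the eligible variables, only {Eq, Uc} blocks every backdoor path, so it is the unique smallest valid adjustment set.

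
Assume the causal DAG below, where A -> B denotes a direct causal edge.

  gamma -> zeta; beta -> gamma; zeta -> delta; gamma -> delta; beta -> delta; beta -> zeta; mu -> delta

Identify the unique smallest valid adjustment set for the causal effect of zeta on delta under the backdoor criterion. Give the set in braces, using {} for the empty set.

{beta, gamma}

Variables eligible for adjustment (non-descendants of zeta, excluding zeta and delta): {beta, gamma, mu}.
Backdoor paths from zeta to delta:
  P1: zeta <- beta -> gamma -> delta
  P2: zeta <- beta -> delta
  P3: zeta <- gamma <- beta -> delta
  P4: zeta <- gamma -> delta
The empty set is not sufficient: P1 (zeta <- beta -> gamma -> delta) has no collider blocking it and no conditioned non-collider, so it is open.
Try {beta, gamma}:
  P1: blocked at fork node beta ∈ conditioning set.
  P2: blocked at fork node beta ∈ conditioning set.
  P3: blocked at chain node gamma ∈ conditioning set.
  P4: blocked at fork node gamma ∈ conditioning set.
{beta, gamma} contains no descendant of zeta and blocks every backdoor path.
Every element of {beta, gamma} is needed (dropping beta leaves P2 open; dropping gamma leaves P4 open), so no proper subset is valid.
Among all size-2 subsets of the eligible variables, only {beta, gamma} blocks every backdoor path, so it is the unique smallest valid adjustment set.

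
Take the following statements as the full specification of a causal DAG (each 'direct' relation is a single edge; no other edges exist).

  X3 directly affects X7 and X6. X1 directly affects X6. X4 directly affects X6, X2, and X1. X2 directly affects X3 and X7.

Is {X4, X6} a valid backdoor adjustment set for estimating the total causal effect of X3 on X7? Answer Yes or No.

Backdoor paths from X3 to X7 (paths whose first edge points into X3):
  P1: X3 <- X2 -> X7
Condition 1 (no descendant of X3 in the set): FAILS — X6 is a descendant of X3.
Condition 2 (every backdoor path blocked by {X4, X6}):
  P1: open — no interior node is in the conditioning set.
{X4, X6} does not satisfy the backdoor criterion.

No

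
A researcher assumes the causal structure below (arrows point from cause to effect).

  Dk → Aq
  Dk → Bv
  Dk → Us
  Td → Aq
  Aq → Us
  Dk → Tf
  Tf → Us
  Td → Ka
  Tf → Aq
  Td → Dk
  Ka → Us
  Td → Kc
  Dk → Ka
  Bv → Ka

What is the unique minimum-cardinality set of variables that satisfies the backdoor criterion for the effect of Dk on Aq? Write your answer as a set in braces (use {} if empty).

{Td}

Variables eligible for adjustment (non-descendants of Dk, excluding Dk and Aq): {Kc, Td}.
Backdoor paths from Dk to Aq:
  P1: Dk <- Td -> Aq
  P2: Dk <- Td -> Ka -> Us <- Tf -> Aq
  P3: Dk <- Td -> Ka -> Us <- Aq
The empty set is not sufficient: P1 (Dk <- Td -> Aq) has no collider blocking it and no conditioned non-collider, so it is open.
Try {Td}:
  P1: blocked at fork node Td ∈ conditioning set.
  P2: blocked at fork node Td ∈ conditioning set.
  P3: blocked at fork node Td ∈ conditioning set.
{Td} contains no descendant of Dk and blocks every backdoor path.
No other singleton works — e.g. {Kc} leaves P1 open — so {Td} is the unique smallest valid adjustment set.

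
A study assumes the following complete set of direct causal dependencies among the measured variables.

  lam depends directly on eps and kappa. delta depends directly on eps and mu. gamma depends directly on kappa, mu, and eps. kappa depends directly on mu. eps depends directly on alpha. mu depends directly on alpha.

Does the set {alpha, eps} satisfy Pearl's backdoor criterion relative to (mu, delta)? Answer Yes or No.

Backdoor paths from mu to delta (paths whose first edge points into mu):
  P1: mu <- alpha -> eps -> delta
Condition 1 (no descendant of mu in the set): holds — descendants of mu are {delta, gamma, kappa, lam}; none are in {alpha, eps}.
Condition 2 (every backdoor path blocked by {alpha, eps}):
  P1: blocked at fork node alpha ∈ conditioning set.
{alpha, eps} satisfies the backdoor criterion.

Yes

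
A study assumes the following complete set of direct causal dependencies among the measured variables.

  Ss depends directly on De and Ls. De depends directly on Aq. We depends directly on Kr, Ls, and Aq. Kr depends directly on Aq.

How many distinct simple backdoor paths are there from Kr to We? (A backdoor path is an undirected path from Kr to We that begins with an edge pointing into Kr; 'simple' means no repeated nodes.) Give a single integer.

A backdoor path from Kr to We is any simple undirected path whose first edge points into Kr (i.e. leaves Kr via a parent).
Parents of Kr: {Aq}.
Enumerating:
  P1: Kr <- Aq -> We
  P2: Kr <- Aq -> De -> Ss <- Ls -> We
That exhausts the simple backdoor paths. Count: 2.

2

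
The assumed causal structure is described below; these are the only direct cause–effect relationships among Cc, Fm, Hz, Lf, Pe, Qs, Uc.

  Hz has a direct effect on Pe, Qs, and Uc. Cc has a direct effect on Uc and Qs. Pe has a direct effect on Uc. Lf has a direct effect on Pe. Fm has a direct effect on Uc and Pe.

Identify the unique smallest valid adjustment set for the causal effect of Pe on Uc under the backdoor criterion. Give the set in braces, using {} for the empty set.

{Fm, Hz}

Variables eligible for adjustment (non-descendants of Pe, excluding Pe and Uc): {Cc, Fm, Hz, Lf, Qs}.
Backdoor paths from Pe to Uc:
  P1: Pe <- Fm -> Uc
  P2: Pe <- Hz -> Uc
  P3: Pe <- Hz -> Qs <- Cc -> Uc
The empty set is not sufficient: P1 (Pe <- Fm -> Uc) has no collider blocking it and no conditioned non-collider, so it is open.
Try {Fm, Hz}:
  P1: blocked at fork node Fm ∈ conditioning set.
  P2: blocked at fork node Hz ∈ conditioning set.
  P3: blocked at fork node Hz ∈ conditioning set.
{Fm, Hz} contains no descendant of Pe and blocks every backdoor path.
Every element of {Fm, Hz} is needed (dropping Fm leaves P1 open; dropping Hz leaves P2 open), so no proper subset is valid.
Among all size-2 subsets of the eligible variables, only {Fm, Hz} blocks every backdoor path, so it is the unique smallest valid adjustment set.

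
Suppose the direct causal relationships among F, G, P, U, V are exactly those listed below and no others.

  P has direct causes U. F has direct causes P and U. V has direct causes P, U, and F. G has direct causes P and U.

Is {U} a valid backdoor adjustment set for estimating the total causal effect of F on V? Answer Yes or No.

No

Backdoor paths from F to V (paths whose first edge points into F):
  P1: F <- U -> P -> V
  P2: F <- U -> G <- P -> V
  P3: F <- U -> V
  P4: F <- P <- U -> V
  P5: F <- P -> G <- U -> V
  P6: F <- P -> V
Condition 1 (no descendant of F in the set): holds — descendants of F are {V}; none are in {U}.
Condition 2 (every backdoor path blocked by {U}):
  P1: blocked at fork node U ∈ conditioning set.
  P2: blocked at fork node U ∈ conditioning set.
  P3: blocked at fork node U ∈ conditioning set.
  P4: blocked at fork node U ∈ conditioning set.
  P5: blocked at collider G (neither it nor any descendant is in the conditioning set).
  P6: open — no interior node is in the conditioning set.
{U} does not satisfy the backdoor criterion.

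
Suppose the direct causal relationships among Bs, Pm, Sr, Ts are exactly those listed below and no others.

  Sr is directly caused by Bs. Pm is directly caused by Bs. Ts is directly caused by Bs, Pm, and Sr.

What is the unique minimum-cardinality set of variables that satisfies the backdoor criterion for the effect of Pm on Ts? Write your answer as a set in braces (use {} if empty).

{Bs}

Variables eligible for adjustment (non-descendants of Pm, excluding Pm and Ts): {Bs, Sr}.
Backdoor paths from Pm to Ts:
  P1: Pm <- Bs -> Sr -> Ts
  P2: Pm <- Bs -> Ts
The empty set is not sufficient: P1 (Pm <- Bs -> Sr -> Ts) has no collider blocking it and no conditioned non-collider, so it is open.
Try {Bs}:
  P1: blocked at fork node Bs ∈ conditioning set.
  P2: blocked at fork node Bs ∈ conditioning set.
{Bs} contains no descendant of Pm and blocks every backdoor path.
No other singleton works — e.g. {Sr} leaves P2 open — so {Bs} is the unique smallest valid adjustment set.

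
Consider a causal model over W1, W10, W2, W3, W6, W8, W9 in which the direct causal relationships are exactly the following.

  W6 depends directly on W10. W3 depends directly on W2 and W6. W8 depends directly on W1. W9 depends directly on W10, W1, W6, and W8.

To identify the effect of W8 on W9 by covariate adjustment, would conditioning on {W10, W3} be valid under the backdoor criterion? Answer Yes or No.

No

Backdoor paths from W8 to W9 (paths whose first edge points into W8):
  P1: W8 <- W1 -> W9
Condition 1 (no descendant of W8 in the set): holds — descendants of W8 are {W9}; none are in {W10, W3}.
Condition 2 (every backdoor path blocked by {W10, W3}):
  P1: open — no interior node is in the conditioning set.
{W10, W3} does not satisfy the backdoor criterion.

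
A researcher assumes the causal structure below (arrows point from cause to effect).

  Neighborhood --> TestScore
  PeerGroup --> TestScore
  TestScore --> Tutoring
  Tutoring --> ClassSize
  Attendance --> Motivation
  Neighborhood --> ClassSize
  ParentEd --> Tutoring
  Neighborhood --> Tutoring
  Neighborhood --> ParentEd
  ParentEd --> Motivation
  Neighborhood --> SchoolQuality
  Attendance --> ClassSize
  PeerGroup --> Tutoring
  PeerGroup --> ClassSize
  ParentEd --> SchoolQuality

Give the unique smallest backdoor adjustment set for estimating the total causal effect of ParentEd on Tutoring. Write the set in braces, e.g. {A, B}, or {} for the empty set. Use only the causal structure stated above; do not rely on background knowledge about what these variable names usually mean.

Variables eligible for adjustment (non-descendants of ParentEd, excluding ParentEd and Tutoring): {Attendance, Neighborhood, PeerGroup, TestScore}.
Backdoor paths from ParentEd to Tutoring:
  P1: ParentEd <- Neighborhood -> TestScore <- PeerGroup -> Tutoring
  P2: ParentEd <- Neighborhood -> TestScore <- PeerGroup -> ClassSize <- Tutoring
  P3: ParentEd <- Neighborhood -> TestScore -> Tutoring
  P4: ParentEd <- Neighborhood -> Tutoring
  P5: ParentEd <- Neighborhood -> ClassSize <- PeerGroup -> TestScore -> Tutoring
  P6: ParentEd <- Neighborhood -> ClassSize <- PeerGroup -> Tutoring
  P7: ParentEd <- Neighborhood -> ClassSize <- Tutoring
The empty set is not sufficient: P3 (ParentEd <- Neighborhood -> TestScore -> Tutoring) has no collider blocking it and no conditioned non-collider, so it is open.
Try {Neighborhood}:
  P1: blocked at fork node Neighborhood ∈ conditioning set.
  P2: blocked at fork node Neighborhood ∈ conditioning set.
  P3: blocked at fork node Neighborhood ∈ conditioning set.
  P4: blocked at fork node Neighborhood ∈ conditioning set.
  P5: blocked at fork node Neighborhood ∈ conditioning set.
  P6: blocked at fork node Neighborhood ∈ conditioning set.
  P7: blocked at fork node Neighborhood ∈ conditioning set.
{Neighborhood} contains no descendant of ParentEd and blocks every backdoor path.
No other singleton works — e.g. {Attendance} leaves P3 open — so {Neighborhood} is the unique smallest valid adjustment set.

{Neighborhood}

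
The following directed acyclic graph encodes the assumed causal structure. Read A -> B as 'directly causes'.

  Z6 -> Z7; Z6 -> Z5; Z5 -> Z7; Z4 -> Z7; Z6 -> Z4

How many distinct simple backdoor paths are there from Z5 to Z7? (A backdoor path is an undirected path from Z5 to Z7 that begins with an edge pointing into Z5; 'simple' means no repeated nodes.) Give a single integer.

A backdoor path from Z5 to Z7 is any simple undirected path whose first edge points into Z5 (i.e. leaves Z5 via a parent).
Parents of Z5: {Z6}.
Enumerating:
  P1: Z5 <- Z6 -> Z4 -> Z7
  P2: Z5 <- Z6 -> Z7
That exhausts the simple backdoor paths. Count: 2.

2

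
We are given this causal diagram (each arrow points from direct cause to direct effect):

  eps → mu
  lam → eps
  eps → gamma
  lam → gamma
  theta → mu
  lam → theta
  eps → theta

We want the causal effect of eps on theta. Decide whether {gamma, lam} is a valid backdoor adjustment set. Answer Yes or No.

No

Backdoor paths from eps to theta (paths whose first edge points into eps):
  P1: eps <- lam -> theta
Condition 1 (no descendant of eps in the set): FAILS — gamma is a descendant of eps.
Condition 2 (every backdoor path blocked by {gamma, lam}):
  P1: blocked at fork node lam ∈ conditioning set.
{gamma, lam} does not satisfy the backdoor criterion.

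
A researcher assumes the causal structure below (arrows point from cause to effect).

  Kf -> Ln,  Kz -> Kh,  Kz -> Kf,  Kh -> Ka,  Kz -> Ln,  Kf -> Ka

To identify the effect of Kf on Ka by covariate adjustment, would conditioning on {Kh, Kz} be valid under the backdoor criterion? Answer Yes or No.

Backdoor paths from Kf to Ka (paths whose first edge points into Kf):
  P1: Kf <- Kz -> Kh -> Ka
Condition 1 (no descendant of Kf in the set): holds — descendants of Kf are {Ka, Ln}; none are in {Kh, Kz}.
Condition 2 (every backdoor path blocked by {Kh, Kz}):
  P1: blocked at fork node Kz ∈ conditioning set.
{Kh, Kz} satisfies the backdoor criterion.

Yes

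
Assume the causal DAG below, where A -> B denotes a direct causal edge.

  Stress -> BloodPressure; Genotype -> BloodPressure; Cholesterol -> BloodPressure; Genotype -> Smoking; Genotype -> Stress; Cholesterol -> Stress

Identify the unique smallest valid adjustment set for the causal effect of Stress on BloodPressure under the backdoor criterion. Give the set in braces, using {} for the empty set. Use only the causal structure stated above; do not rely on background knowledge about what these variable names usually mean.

Variables eligible for adjustment (non-descendants of Stress, excluding Stress and BloodPressure): {Cholesterol, Genotype, Smoking}.
Backdoor paths from Stress to BloodPressure:
  P1: Stress <- Cholesterol -> BloodPressure
  P2: Stress <- Genotype -> BloodPressure
The empty set is not sufficient: P1 (Stress <- Cholesterol -> BloodPressure) has no collider blocking it and no conditioned non-collider, so it is open.
Try {Cholesterol, Genotype}:
  P1: blocked at fork node Cholesterol ∈ conditioning set.
  P2: blocked at fork node Genotype ∈ conditioning set.
{Cholesterol, Genotype} contains no descendant of Stress and blocks every backdoor path.
Every element of {Cholesterol, Genotype} is needed (dropping Cholesterol leaves P1 open; dropping Genotype leaves P2 open), so no proper subset is valid.
Among all size-2 subsets of the eligible variables, only {Cholesterol, Genotype} blocks every backdoor path, so it is the unique smallest valid adjustment set.

{Cholesterol, Genotype}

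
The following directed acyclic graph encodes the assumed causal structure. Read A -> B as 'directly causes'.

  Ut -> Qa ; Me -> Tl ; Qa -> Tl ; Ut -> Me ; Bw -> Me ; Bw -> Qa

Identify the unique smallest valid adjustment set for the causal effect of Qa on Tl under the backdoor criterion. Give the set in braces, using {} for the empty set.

Variables eligible for adjustment (non-descendants of Qa, excluding Qa and Tl): {Bw, Me, Ut}.
Backdoor paths from Qa to Tl:
  P1: Qa <- Bw -> Me -> Tl
  P2: Qa <- Ut -> Me -> Tl
The empty set is not sufficient: P1 (Qa <- Bw -> Me -> Tl) has no collider blocking it and no conditioned non-collider, so it is open.
Try {Me}:
  P1: blocked at chain node Me ∈ conditioning set.
  P2: blocked at chain node Me ∈ conditioning set.
{Me} contains no descendant of Qa and blocks every backdoor path.
No other singleton works — e.g. {Bw} leaves P2 open — so {Me} is the unique smallest valid adjustment set.

{Me}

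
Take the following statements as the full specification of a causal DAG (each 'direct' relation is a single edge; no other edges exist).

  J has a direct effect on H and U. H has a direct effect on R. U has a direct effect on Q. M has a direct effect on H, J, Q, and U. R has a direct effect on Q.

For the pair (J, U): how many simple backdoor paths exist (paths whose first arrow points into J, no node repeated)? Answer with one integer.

A backdoor path from J to U is any simple undirected path whose first edge points into J (i.e. leaves J via a parent).
Parents of J: {M}.
Enumerating:
  P1: J <- M -> H -> R -> Q <- U
  P2: J <- M -> U
  P3: J <- M -> Q <- U
That exhausts the simple backdoor paths. Count: 3.

3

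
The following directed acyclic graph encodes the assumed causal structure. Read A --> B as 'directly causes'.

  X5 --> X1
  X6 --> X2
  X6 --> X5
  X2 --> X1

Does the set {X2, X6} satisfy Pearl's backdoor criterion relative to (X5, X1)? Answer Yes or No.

Yes

Backdoor paths from X5 to X1 (paths whose first edge points into X5):
  P1: X5 <- X6 -> X2 -> X1
Condition 1 (no descendant of X5 in the set): holds — descendants of X5 are {X1}; none are in {X2, X6}.
Condition 2 (every backdoor path blocked by {X2, X6}):
  P1: blocked at fork node X6 ∈ conditioning set.
{X2, X6} satisfies the backdoor criterion.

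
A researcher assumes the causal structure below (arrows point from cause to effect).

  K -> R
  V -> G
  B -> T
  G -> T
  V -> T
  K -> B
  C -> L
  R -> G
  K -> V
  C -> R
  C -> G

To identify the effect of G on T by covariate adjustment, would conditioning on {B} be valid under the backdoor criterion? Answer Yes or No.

Backdoor paths from G to T (paths whose first edge points into G):
  P1: G <- C -> R <- K -> B -> T
  P2: G <- C -> R <- K -> V -> T
  P3: G <- R <- K -> B -> T
  P4: G <- R <- K -> V -> T
  P5: G <- V <- K -> B -> T
  P6: G <- V -> T
Condition 1 (no descendant of G in the set): holds — descendants of G are {T}; none are in {B}.
Condition 2 (every backdoor path blocked by {B}):
  P1: blocked at collider R (neither it nor any descendant is in the conditioning set).
  P2: blocked at collider R (neither it nor any descendant is in the conditioning set).
  P3: blocked at chain node B ∈ conditioning set.
  P4: open — no interior node is in the conditioning set.
  P5: blocked at chain node B ∈ conditioning set.
  P6: open — no interior node is in the conditioning set.
{B} does not satisfy the backdoor criterion.

No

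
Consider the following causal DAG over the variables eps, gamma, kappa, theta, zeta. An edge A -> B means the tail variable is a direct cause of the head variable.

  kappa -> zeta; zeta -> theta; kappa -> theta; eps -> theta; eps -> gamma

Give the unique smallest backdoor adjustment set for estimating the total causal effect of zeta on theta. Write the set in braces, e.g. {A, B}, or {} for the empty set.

Variables eligible for adjustment (non-descendants of zeta, excluding zeta and theta): {eps, gamma, kappa}.
Backdoor paths from zeta to theta:
  P1: zeta <- kappa -> theta
The empty set is not sufficient: P1 (zeta <- kappa -> theta) has no collider blocking it and no conditioned non-collider, so it is open.
Try {kappa}:
  P1: blocked at fork node kappa ∈ conditioning set.
{kappa} contains no descendant of zeta and blocks every backdoor path.
No other singleton works — e.g. {eps} leaves P1 open — so {kappa} is the unique smallest valid adjustment set.

{kappa}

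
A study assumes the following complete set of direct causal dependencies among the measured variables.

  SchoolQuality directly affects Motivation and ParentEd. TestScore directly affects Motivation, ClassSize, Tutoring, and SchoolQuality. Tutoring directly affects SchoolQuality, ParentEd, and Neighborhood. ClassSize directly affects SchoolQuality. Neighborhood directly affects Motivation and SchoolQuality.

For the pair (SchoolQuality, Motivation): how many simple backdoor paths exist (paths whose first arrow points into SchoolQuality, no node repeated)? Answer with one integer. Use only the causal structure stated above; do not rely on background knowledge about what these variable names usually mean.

8

A backdoor path from SchoolQuality to Motivation is any simple undirected path whose first edge points into SchoolQuality (i.e. leaves SchoolQuality via a parent).
Parents of SchoolQuality: {ClassSize, Neighborhood, TestScore, Tutoring}.
Enumerating:
  P1: SchoolQuality <- TestScore -> Tutoring -> Neighborhood -> Motivation
  P2: SchoolQuality <- TestScore -> Motivation
  P3: SchoolQuality <- Tutoring <- TestScore -> Motivation
  P4: SchoolQuality <- Tutoring -> Neighborhood -> Motivation
  P5: SchoolQuality <- Neighborhood <- Tutoring <- TestScore -> Motivation
  P6: SchoolQuality <- Neighborhood -> Motivation
  P7: SchoolQuality <- ClassSize <- TestScore -> Tutoring -> Neighborhood -> Motivation
  P8: SchoolQuality <- ClassSize <- TestScore -> Motivation
That exhausts the simple backdoor paths. Count: 8.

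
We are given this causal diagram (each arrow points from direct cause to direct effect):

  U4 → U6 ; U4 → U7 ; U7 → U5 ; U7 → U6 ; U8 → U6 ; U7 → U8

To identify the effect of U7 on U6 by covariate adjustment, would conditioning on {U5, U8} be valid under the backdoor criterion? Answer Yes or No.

Backdoor paths from U7 to U6 (paths whose first edge points into U7):
  P1: U7 <- U4 -> U6
Condition 1 (no descendant of U7 in the set): FAILS — U5 and U8 are descendants of U7.
Condition 2 (every backdoor path blocked by {U5, U8}):
  P1: open — no interior node is in the conditioning set.
{U5, U8} does not satisfy the backdoor criterion.

No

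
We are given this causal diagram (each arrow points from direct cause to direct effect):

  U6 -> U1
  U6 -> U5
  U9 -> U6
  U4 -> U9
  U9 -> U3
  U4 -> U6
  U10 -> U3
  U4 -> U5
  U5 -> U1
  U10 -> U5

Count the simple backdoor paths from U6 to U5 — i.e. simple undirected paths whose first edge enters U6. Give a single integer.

A backdoor path from U6 to U5 is any simple undirected path whose first edge points into U6 (i.e. leaves U6 via a parent).
Parents of U6: {U4, U9}.
Enumerating:
  P1: U6 <- U4 -> U9 -> U3 <- U10 -> U5
  P2: U6 <- U4 -> U5
  P3: U6 <- U9 <- U4 -> U5
  P4: U6 <- U9 -> U3 <- U10 -> U5
That exhausts the simple backdoor paths. Count: 4.

4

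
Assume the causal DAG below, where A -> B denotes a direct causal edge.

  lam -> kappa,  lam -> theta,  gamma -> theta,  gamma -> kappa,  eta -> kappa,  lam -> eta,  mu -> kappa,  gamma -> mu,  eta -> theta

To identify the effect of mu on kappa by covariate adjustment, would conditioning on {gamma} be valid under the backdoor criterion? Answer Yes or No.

Yes

Backdoor paths from mu to kappa (paths whose first edge points into mu):
  P1: mu <- gamma -> theta <- lam -> eta -> kappa
  P2: mu <- gamma -> theta <- lam -> kappa
  P3: mu <- gamma -> theta <- eta <- lam -> kappa
  P4: mu <- gamma -> theta <- eta -> kappa
  P5: mu <- gamma -> kappa
Condition 1 (no descendant of mu in the set): holds — descendants of mu are {kappa}; none are in {gamma}.
Condition 2 (every backdoor path blocked by {gamma}):
  P1: blocked at fork node gamma ∈ conditioning set.
  P2: blocked at fork node gamma ∈ conditioning set.
  P3: blocked at fork node gamma ∈ conditioning set.
  P4: blocked at fork node gamma ∈ conditioning set.
  P5: blocked at fork node gamma ∈ conditioning set.
{gamma} satisfies the backdoor criterion.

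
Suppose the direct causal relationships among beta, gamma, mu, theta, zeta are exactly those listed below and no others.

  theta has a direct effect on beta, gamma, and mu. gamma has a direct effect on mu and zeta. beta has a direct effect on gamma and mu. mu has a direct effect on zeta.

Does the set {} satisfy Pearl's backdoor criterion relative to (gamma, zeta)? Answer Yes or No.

Backdoor paths from gamma to zeta (paths whose first edge points into gamma):
  P1: gamma <- theta -> beta -> mu -> zeta
  P2: gamma <- theta -> mu -> zeta
  P3: gamma <- beta <- theta -> mu -> zeta
  P4: gamma <- beta -> mu -> zeta
Condition 1 (no descendant of gamma in the set): holds — descendants of gamma are {mu, zeta}; none are in {}.
Condition 2 (every backdoor path blocked by {}):
  P1: open — no interior node is in the conditioning set.
  P2: open — no interior node is in the conditioning set.
  P3: open — no interior node is in the conditioning set.
  P4: open — no interior node is in the conditioning set.
{} does not satisfy the backdoor criterion.

No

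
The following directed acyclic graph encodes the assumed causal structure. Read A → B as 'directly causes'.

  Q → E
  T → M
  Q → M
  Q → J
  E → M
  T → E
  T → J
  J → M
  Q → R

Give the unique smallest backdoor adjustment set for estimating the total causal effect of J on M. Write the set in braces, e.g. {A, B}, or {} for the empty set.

{Q, T}

Variables eligible for adjustment (non-descendants of J, excluding J and M): {E, Q, R, T}.
Backdoor paths from J to M:
  P1: J <- Q -> E <- T -> M
  P2: J <- Q -> E -> M
  P3: J <- Q -> M
  P4: J <- T -> E <- Q -> M
  P5: J <- T -> E -> M
  P6: J <- T -> M
The empty set is not sufficient: P2 (J <- Q -> E -> M) has no collider blocking it and no conditioned non-collider, so it is open.
Try {Q, T}:
  P1: blocked at fork node Q ∈ conditioning set.
  P2: blocked at fork node Q ∈ conditioning set.
  P3: blocked at fork node Q ∈ conditioning set.
  P4: blocked at fork node T ∈ conditioning set.
  P5: blocked at fork node T ∈ conditioning set.
  P6: blocked at fork node T ∈ conditioning set.
{Q, T} contains no descendant of J and blocks every backdoor path.
Every element of {Q, T} is needed (dropping Q leaves P2 open; dropping T leaves P5 open), so no proper subset is valid.
Among all size-2 subsets of the eligible variables, only {Q, T} blocks every backdoor path, so it is the unique smallest valid adjustment set.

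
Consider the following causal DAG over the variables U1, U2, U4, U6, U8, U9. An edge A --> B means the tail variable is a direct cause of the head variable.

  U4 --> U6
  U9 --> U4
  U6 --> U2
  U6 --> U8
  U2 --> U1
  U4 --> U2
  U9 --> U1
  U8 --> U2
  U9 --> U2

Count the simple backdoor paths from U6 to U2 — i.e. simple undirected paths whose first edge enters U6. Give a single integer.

3

A backdoor path from U6 to U2 is any simple undirected path whose first edge points into U6 (i.e. leaves U6 via a parent).
Parents of U6: {U4}.
Enumerating:
  P1: U6 <- U4 <- U9 -> U2
  P2: U6 <- U4 <- U9 -> U1 <- U2
  P3: U6 <- U4 -> U2
That exhausts the simple backdoor paths. Count: 3.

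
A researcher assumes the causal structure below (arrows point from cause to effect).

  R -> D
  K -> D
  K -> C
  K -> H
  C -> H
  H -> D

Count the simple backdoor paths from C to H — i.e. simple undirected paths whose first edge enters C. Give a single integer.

2

A backdoor path from C to H is any simple undirected path whose first edge points into C (i.e. leaves C via a parent).
Parents of C: {K}.
Enumerating:
  P1: C <- K -> H
  P2: C <- K -> D <- H
That exhausts the simple backdoor paths. Count: 2.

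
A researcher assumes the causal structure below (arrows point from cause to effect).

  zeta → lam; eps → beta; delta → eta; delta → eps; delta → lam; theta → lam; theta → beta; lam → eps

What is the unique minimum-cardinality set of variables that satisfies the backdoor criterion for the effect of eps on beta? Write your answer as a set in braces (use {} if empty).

{theta}

Variables eligible for adjustment (non-descendants of eps, excluding eps and beta): {delta, eta, lam, theta, zeta}.
Backdoor paths from eps to beta:
  P1: eps <- delta -> lam <- theta -> beta
  P2: eps <- lam <- theta -> beta
The empty set is not sufficient: P2 (eps <- lam <- theta -> beta) has no collider blocking it and no conditioned non-collider, so it is open.
Try {theta}:
  P1: blocked at collider lam (neither it nor any descendant is in the conditioning set).
  P2: blocked at fork node theta ∈ conditioning set.
{theta} contains no descendant of eps and blocks every backdoor path.
No other singleton works — e.g. {zeta} leaves P2 open — so {theta} is the unique smallest valid adjustment set.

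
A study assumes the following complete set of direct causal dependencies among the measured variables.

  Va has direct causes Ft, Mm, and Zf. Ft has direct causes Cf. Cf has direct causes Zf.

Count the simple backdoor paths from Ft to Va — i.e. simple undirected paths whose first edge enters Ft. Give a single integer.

A backdoor path from Ft to Va is any simple undirected path whose first edge points into Ft (i.e. leaves Ft via a parent).
Parents of Ft: {Cf}.
Enumerating:
  P1: Ft <- Cf <- Zf -> Va
That exhausts the simple backdoor paths. Count: 1.

1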